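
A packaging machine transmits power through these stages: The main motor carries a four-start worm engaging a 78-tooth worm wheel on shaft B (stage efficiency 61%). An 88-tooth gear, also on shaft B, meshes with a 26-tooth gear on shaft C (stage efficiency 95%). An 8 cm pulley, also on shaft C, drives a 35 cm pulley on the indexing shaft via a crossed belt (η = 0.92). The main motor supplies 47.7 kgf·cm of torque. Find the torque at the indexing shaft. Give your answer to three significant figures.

Worm: ratio = 78/4 = 19.5; torque at shaft B = 47.7 × 19.5 × 0.61 = 567.39 kgf·cm.
Gear mesh: ratio = 26/88 = 0.29545; torque at shaft C = 567.39 × 0.29545 × 0.95 = 159.26 kgf·cm.
Belt: ratio = 35/8 = 4.375; torque at the indexing shaft = 159.26 × 4.375 × 0.92 = 641.01 kgf·cm.

641 kgf·cm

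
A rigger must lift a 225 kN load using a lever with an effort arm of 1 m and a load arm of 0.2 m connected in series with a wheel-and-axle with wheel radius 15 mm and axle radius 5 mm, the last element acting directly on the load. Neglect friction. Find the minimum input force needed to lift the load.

15 kN

Lever MA = effort arm / load arm = 1/0.2 = 5.
Wheel-and-axle MA = R/r = 15/5 = 3.
Combined ideal MA = 5 × 3 = 15.
Effort = load / MA = 225 / 15 = 15 kN.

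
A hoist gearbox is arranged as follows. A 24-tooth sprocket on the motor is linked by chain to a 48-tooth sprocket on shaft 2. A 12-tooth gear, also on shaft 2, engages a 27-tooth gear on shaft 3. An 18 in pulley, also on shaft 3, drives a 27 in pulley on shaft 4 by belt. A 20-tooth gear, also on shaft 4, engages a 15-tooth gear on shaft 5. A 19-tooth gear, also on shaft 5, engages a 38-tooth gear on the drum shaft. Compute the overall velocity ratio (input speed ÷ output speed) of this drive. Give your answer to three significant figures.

10.1

Each stage contributes driven/driver: chain 48/24 = 2, gear mesh 27/12 = 2.25, belt 27/18 = 1.5, gear mesh 15/20 = 0.75, gear mesh 38/19 = 2.
Overall: 2 × 2.25 × 1.5 × 0.75 × 2 = 10.125.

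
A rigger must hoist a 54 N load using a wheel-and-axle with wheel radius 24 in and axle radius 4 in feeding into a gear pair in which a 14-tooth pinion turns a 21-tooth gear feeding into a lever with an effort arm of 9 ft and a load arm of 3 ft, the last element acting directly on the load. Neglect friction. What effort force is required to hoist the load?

Wheel-and-axle MA = R/r = 24/4 = 6.
Gear pair MA = 21/14 = 1.5.
Lever MA = effort arm / load arm = 9/3 = 3.
Combined ideal MA = 6 × 1.5 × 3 = 27.
Effort = load / MA = 54 / 27 = 2 N.

2 N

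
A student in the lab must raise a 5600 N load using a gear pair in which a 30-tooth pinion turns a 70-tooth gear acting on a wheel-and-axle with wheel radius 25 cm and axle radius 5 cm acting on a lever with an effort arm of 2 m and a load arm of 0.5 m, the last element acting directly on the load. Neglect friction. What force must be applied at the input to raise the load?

120 N

Gear pair MA = 70/30 = 2.3333.
Wheel-and-axle MA = R/r = 25/5 = 5.
Lever MA = effort arm / load arm = 2/0.5 = 4.
Combined ideal MA = 2.3333 × 5 × 4 = 46.667.
Effort = load / MA = 5600 / 46.667 = 120 N.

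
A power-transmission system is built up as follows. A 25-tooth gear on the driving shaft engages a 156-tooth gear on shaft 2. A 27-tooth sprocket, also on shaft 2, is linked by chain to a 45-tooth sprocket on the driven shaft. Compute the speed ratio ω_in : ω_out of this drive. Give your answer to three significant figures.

Each stage contributes driven/driver: gear mesh 156/25 = 6.24, chain 45/27 = 1.6667.
Overall: 6.24 × 1.6667 = 10.4.

10.4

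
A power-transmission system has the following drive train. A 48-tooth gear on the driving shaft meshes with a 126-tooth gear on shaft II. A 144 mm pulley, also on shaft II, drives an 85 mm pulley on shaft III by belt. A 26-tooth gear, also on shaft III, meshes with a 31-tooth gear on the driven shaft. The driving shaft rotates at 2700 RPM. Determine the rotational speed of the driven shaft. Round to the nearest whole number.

1461 RPM

the driving shaft → shaft II (gear mesh, 126/48): 2700 ÷ 2.625 = 1028.6 RPM
shaft II → shaft III (belt, 85/144): 1028.6 ÷ 0.59028 = 1742.5 RPM
shaft III → the driven shaft (gear mesh, 31/26): 1742.5 ÷ 1.1923 = 1461.5 RPM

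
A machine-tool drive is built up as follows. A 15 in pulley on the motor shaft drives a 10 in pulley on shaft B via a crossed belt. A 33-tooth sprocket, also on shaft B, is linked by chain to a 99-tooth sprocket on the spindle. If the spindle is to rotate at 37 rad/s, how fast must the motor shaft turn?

Overall ratio R = 0.66667 × 3 = 2.
Required input speed = output speed × R = 37 × 2 = 74 rad/s.

74 rad/s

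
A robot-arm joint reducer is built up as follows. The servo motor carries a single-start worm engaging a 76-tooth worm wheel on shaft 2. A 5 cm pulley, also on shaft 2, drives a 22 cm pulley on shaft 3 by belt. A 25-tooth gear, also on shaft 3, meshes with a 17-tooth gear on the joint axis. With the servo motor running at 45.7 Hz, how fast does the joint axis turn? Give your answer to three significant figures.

worm 76/1 = 76 → 45.7/76 = 0.60132 Hz
belt 22/5 = 4.4 → 0.60132/4.4 = 0.13666 Hz
gear mesh 17/25 = 0.68 → 0.13666/0.68 = 0.20097 Hz

0.201 Hz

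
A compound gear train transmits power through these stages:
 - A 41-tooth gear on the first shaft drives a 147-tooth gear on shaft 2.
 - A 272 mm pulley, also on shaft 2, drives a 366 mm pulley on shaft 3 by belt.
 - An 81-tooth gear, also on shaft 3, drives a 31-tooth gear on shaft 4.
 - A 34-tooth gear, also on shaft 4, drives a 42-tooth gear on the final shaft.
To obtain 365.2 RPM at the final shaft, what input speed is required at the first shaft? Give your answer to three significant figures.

833 RPM

Overall ratio R = 3.5854 × 1.3456 × 0.38272 × 1.2353 = 2.2808.
Required input speed = output speed × R = 365.2 × 2.2808 = 832.96 RPM.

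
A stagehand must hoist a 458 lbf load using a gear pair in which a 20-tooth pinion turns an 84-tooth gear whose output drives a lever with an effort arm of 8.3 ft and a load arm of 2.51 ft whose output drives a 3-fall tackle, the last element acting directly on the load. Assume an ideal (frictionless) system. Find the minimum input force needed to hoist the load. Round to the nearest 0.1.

11.0 lbf

Gear pair MA = 84/20 = 4.2.
Lever MA = effort arm / load arm = 8.3/2.51 = 3.3068.
Block-and-tackle MA = number of supporting rope parts = 3.
Combined ideal MA = 4.2 × 3.3068 × 3 = 41.665.
Effort = load / MA = 458 / 41.665 = 10.992 lbf.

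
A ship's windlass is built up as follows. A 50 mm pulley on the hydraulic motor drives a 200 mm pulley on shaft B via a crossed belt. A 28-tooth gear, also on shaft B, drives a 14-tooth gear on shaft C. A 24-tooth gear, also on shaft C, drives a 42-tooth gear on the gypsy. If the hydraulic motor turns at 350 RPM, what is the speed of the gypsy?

100 RPM

belt 200/50 = 4 → 350/4 = 87.5 RPM
gear mesh 14/28 = 0.5 → 87.5/0.5 = 175 RPM
gear mesh 42/24 = 1.75 → 175/1.75 = 100 RPM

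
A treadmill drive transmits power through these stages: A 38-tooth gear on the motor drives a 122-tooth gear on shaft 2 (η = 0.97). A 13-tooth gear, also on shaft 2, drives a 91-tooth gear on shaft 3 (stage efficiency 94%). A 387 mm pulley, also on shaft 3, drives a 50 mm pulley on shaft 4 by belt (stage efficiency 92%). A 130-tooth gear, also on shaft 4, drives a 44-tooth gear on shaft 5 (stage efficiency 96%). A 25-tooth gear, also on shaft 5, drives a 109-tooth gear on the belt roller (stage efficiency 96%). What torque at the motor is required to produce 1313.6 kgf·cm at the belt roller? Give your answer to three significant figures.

397 kgf·cm

Overall ratio R = 3.2105 × 7 × 0.1292 × 0.33846 × 4.36 = 4.2848; overall efficiency η = 0.97 × 0.94 × 0.92 × 0.96 × 0.96 = 0.7731.
Input torque = output torque / (R × η) = 1313.6 / (4.2848 × 0.7731) = 396.56 kgf·cm.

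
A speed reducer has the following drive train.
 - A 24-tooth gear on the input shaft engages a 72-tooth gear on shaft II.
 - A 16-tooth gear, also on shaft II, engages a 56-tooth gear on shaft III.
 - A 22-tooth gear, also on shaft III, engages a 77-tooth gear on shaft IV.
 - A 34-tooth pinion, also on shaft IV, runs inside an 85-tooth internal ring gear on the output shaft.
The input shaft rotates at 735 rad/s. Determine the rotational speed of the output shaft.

8 rad/s

gear mesh 72/24 = 3 → 735/3 = 245 rad/s
gear mesh 56/16 = 3.5 → 245/3.5 = 70 rad/s
gear mesh 77/22 = 3.5 → 70/3.5 = 20 rad/s
internal gear 85/34 = 2.5 → 20/2.5 = 8 rad/s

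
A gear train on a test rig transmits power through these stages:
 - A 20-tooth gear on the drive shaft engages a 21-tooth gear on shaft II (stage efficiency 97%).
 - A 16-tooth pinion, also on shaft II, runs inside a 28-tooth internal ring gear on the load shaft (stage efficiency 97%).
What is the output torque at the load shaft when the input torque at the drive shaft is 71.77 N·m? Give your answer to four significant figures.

124.1 N·m

Gear mesh: ratio = 21/20 = 1.05; torque at shaft II = 71.77 × 1.05 × 0.97 = 73.098 N·m.
Internal gear: ratio = 28/16 = 1.75; torque at the load shaft = 73.098 × 1.75 × 0.97 = 124.08 N·m.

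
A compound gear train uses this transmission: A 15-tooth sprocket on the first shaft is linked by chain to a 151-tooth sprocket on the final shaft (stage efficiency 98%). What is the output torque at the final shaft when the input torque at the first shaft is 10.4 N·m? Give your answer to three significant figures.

Chain: ratio = 151/15 = 10.067; torque at the final shaft = 10.4 × 10.067 × 0.98 = 102.6 N·m.

103 N·m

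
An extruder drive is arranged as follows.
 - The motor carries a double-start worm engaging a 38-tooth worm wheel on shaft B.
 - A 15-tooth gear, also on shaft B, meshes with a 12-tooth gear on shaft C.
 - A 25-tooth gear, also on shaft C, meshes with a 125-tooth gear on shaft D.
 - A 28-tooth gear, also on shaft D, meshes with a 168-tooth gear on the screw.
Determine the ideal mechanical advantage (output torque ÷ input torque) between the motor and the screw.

456

Each stage contributes driven/driver: worm 38/2 = 19, gear mesh 12/15 = 0.8, gear mesh 125/25 = 5, gear mesh 168/28 = 6.
Overall: 19 × 0.8 × 5 × 6 = 456.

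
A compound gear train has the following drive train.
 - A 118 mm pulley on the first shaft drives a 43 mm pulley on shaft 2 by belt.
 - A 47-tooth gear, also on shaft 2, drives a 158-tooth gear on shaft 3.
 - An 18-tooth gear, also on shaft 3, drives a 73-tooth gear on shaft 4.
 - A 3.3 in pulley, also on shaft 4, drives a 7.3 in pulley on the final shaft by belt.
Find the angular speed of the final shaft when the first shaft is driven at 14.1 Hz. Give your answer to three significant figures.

belt 43/118 = 0.36441 → 14.1/0.36441 = 38.693 Hz
gear mesh 158/47 = 3.3617 → 38.693/3.3617 = 11.51 Hz
gear mesh 73/18 = 4.0556 → 11.51/4.0556 = 2.8381 Hz
belt 7.3/3.3 = 2.2121 → 2.8381/2.2121 = 1.283 Hz

1.28 Hz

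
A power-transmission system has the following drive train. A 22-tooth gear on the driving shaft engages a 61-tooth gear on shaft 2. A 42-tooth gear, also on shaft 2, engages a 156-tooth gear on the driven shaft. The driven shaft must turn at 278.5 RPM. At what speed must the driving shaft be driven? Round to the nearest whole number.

2868 RPM

Overall ratio R = 2.7727 × 3.7143 = 10.299.
Required input speed = output speed × R = 278.5 × 10.299 = 2868.2 RPM.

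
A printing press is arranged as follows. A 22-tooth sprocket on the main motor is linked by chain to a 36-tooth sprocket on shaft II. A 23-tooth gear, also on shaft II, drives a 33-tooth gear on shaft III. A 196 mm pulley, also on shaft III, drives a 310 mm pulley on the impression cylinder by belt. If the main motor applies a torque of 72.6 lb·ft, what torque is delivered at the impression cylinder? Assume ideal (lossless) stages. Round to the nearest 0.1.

chain 36/22 = 1.6364 → τ = 72.6·1.6364 = 118.8 lb·ft
gear mesh 33/23 = 1.4348 → τ = 118.8·1.4348 = 170.45 lb·ft
belt 310/196 = 1.5816 → τ = 170.45·1.5816 = 269.59 lb·ft

269.6 lb·ft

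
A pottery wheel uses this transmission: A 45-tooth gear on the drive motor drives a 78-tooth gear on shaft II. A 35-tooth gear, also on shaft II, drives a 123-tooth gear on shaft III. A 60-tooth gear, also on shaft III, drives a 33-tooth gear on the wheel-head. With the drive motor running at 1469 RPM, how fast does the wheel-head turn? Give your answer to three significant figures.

the drive motor → shaft II (gear mesh, 78/45): 1469 ÷ 1.7333 = 847.5 RPM
shaft II → shaft III (gear mesh, 123/35): 847.5 ÷ 3.5143 = 241.16 RPM
shaft III → the wheel-head (gear mesh, 33/60): 241.16 ÷ 0.55 = 438.47 RPM

438 RPM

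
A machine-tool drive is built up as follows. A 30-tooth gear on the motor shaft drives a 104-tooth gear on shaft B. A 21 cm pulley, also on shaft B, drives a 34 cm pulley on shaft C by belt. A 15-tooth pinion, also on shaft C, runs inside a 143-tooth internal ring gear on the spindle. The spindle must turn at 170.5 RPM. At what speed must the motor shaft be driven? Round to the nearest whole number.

9123 RPM

Overall ratio R = 3.4667 × 1.619 × 9.5333 = 53.508.
Required input speed = output speed × R = 170.5 × 53.508 = 9123.1 RPM.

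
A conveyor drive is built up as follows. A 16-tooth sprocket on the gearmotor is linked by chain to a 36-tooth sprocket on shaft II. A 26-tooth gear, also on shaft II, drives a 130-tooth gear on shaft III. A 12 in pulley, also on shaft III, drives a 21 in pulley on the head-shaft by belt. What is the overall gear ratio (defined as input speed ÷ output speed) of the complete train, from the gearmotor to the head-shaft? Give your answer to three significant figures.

Each stage contributes driven/driver: chain 36/16 = 2.25, gear mesh 130/26 = 5, belt 21/12 = 1.75.
Overall: 2.25 × 5 × 1.75 = 19.688.

19.7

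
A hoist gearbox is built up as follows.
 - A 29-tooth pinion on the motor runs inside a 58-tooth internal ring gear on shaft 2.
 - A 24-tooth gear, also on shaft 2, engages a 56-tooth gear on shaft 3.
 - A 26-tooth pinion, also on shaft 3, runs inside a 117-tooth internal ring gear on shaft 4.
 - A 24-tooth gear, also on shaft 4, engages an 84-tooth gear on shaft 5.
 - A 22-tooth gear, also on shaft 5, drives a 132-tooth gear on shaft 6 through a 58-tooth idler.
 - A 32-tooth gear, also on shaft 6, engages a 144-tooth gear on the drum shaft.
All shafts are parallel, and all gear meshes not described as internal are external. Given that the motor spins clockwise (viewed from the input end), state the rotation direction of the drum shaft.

anticlockwise

the motor → shaft 2: internal mesh, same direction → CW.
shaft 2 → shaft 3: external mesh, 1 reversal → CCW.
shaft 3 → shaft 4: internal mesh, same direction → CCW.
shaft 4 → shaft 5: external mesh, 1 reversal → CW.
shaft 5 → shaft 6: driver → idler → driven is 2 external meshes, 2 reversals → CW.
shaft 6 → the drum shaft: external mesh, 1 reversal → CCW.
5 reversals in total — an odd number — so the drum shaft turns opposite to the motor.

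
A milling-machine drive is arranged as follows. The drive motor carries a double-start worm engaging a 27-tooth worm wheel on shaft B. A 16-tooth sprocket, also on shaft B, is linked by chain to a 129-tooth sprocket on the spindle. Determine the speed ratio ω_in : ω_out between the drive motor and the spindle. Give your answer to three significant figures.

109

Each stage contributes driven/driver: worm 27/2 = 13.5, chain 129/16 = 8.0625.
Overall: 13.5 × 8.0625 = 108.84.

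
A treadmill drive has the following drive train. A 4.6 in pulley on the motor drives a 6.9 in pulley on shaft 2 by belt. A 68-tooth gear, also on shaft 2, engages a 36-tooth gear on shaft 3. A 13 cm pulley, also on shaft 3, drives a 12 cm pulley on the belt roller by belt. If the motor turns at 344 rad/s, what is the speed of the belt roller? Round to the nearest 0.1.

469.3 rad/s

the motor → shaft 2 (belt, 6.9/4.6): 344 ÷ 1.5 = 229.33 rad/s
shaft 2 → shaft 3 (gear mesh, 36/68): 229.33 ÷ 0.52941 = 433.19 rad/s
shaft 3 → the belt roller (belt, 12/13): 433.19 ÷ 0.92308 = 469.28 rad/s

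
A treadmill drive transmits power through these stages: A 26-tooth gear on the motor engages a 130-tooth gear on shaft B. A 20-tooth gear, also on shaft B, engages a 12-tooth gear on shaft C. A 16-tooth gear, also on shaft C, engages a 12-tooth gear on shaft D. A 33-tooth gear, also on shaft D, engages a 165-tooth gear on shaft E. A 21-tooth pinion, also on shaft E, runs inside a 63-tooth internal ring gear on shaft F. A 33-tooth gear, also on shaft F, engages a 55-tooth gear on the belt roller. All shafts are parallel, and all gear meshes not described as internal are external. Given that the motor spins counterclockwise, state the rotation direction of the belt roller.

the motor → shaft B: external mesh, 1 reversal → CW.
shaft B → shaft C: external mesh, 1 reversal → CCW.
shaft C → shaft D: external mesh, 1 reversal → CW.
shaft D → shaft E: external mesh, 1 reversal → CCW.
shaft E → shaft F: internal mesh, same direction → CCW.
shaft F → the belt roller: external mesh, 1 reversal → CW.
5 reversals in total — an odd number — so the belt roller turns opposite to the motor.

clockwise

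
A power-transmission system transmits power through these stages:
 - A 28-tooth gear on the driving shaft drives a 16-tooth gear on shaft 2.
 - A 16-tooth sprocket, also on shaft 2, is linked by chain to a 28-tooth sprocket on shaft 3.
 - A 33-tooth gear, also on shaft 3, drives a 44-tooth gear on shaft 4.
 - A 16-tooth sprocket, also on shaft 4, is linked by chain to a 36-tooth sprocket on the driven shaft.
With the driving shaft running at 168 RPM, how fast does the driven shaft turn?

gear mesh 16/28 = 0.57143 → 168/0.57143 = 294 RPM
chain 28/16 = 1.75 → 294/1.75 = 168 RPM
gear mesh 44/33 = 1.3333 → 168/1.3333 = 126 RPM
chain 36/16 = 2.25 → 126/2.25 = 56 RPM

56 RPM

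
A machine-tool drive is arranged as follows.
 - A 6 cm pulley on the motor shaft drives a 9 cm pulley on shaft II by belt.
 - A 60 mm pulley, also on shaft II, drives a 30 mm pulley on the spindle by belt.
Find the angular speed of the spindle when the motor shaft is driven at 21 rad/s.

Belt: ratio = 9/6 = 1.5, so shaft II turns at 21 / 1.5 = 14 rad/s.
Belt: ratio = 30/60 = 0.5, so the spindle turns at 14 / 0.5 = 28 rad/s.

28 rad/s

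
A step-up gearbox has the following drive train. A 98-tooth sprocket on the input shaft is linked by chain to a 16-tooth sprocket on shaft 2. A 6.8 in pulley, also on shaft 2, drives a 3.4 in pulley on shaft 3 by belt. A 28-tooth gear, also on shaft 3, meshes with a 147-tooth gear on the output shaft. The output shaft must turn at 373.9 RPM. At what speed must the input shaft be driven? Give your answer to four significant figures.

160.2 RPM

Overall ratio R = 0.16327 × 0.5 × 5.25 = 0.42857.
Required input speed = output speed × R = 373.9 × 0.42857 = 160.24 RPM.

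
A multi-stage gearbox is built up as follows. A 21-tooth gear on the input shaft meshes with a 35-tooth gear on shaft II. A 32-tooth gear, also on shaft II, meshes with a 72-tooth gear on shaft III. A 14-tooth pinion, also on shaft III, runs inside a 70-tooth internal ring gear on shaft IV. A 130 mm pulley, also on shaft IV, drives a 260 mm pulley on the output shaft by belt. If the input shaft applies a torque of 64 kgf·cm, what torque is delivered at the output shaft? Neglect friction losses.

gear mesh 35/21 = 1.6667 → τ = 64·1.6667 = 106.67 kgf·cm
gear mesh 72/32 = 2.25 → τ = 106.67·2.25 = 240 kgf·cm
internal gear 70/14 = 5 → τ = 240·5 = 1200 kgf·cm
belt 260/130 = 2 → τ = 1200·2 = 2400 kgf·cm

2400 kgf·cm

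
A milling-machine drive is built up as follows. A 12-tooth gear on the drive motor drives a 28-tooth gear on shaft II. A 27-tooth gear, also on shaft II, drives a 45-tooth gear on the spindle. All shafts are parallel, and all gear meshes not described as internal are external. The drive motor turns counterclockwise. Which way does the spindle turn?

the drive motor → shaft II: external mesh, 1 reversal → CW.
shaft II → the spindle: external mesh, 1 reversal → CCW.
2 reversals in total — an even number — so the spindle turns the same way as the drive motor.

counterclockwise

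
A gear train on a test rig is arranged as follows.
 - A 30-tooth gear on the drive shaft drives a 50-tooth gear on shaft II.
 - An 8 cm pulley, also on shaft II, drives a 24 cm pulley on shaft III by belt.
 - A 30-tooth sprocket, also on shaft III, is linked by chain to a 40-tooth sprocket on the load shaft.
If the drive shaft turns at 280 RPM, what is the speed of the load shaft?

42 RPM

gear mesh 50/30 = 1.6667 → 280/1.6667 = 168 RPM
belt 24/8 = 3 → 168/3 = 56 RPM
chain 40/30 = 1.3333 → 56/1.3333 = 42 RPM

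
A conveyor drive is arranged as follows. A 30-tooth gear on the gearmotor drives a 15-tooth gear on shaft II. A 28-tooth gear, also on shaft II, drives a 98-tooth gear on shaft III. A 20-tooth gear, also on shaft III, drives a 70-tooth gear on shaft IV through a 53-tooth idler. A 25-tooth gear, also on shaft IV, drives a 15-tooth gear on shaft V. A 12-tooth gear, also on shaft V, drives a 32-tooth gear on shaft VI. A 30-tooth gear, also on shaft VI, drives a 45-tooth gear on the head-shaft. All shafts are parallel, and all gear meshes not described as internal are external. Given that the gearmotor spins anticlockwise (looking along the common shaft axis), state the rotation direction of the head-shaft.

clockwise

the gearmotor → shaft II: external mesh, 1 reversal → CW.
shaft II → shaft III: external mesh, 1 reversal → CCW.
shaft III → shaft IV: driver → idler → driven is 2 external meshes, 2 reversals → CCW.
shaft IV → shaft V: external mesh, 1 reversal → CW.
shaft V → shaft VI: external mesh, 1 reversal → CCW.
shaft VI → the head-shaft: external mesh, 1 reversal → CW.
7 reversals in total — an odd number — so the head-shaft turns opposite to the gearmotor.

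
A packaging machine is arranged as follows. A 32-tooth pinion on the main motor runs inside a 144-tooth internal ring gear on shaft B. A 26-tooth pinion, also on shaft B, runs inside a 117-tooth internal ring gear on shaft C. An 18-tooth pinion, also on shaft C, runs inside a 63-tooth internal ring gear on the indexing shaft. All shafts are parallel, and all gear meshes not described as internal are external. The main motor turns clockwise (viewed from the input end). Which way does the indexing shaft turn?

clockwise

the main motor → shaft B: internal mesh, same direction → CW.
shaft B → shaft C: internal mesh, same direction → CW.
shaft C → the indexing shaft: internal mesh, same direction → CW.
0 reversals in total — an even number — so the indexing shaft turns the same way as the main motor.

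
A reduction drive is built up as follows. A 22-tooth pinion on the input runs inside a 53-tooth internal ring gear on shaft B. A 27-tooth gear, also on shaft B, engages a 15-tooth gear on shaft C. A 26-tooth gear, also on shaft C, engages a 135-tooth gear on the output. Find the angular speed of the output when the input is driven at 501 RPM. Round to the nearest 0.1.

Internal gear: ratio = 53/22 = 2.4091, so shaft B turns at 501 / 2.4091 = 207.96 RPM.
Gear mesh: ratio = 15/27 = 0.55556, so shaft C turns at 207.96 / 0.55556 = 374.33 RPM.
Gear mesh: ratio = 135/26 = 5.1923, so the output turns at 374.33 / 5.1923 = 72.094 RPM.

72.1 RPM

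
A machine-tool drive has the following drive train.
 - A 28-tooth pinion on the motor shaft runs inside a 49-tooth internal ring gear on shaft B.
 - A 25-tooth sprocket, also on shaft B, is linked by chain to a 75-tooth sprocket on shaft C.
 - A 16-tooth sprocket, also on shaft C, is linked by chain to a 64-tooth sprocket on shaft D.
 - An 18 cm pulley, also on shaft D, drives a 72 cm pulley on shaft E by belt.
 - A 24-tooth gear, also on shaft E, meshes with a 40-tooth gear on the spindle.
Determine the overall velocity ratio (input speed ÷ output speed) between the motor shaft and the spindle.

Each stage contributes driven/driver: internal gear 49/28 = 1.75, chain 75/25 = 3, chain 64/16 = 4, belt 72/18 = 4, gear mesh 40/24 = 1.6667.
Overall: 1.75 × 3 × 4 × 4 × 1.6667 = 140.

140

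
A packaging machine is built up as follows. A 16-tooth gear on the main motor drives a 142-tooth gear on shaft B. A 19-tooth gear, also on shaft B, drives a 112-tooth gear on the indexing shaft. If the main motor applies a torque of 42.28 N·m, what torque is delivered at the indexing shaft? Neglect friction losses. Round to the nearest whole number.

After the gear mesh (142/16): 42.28 × 8.875 = 375.24 N·m
After the gear mesh (112/19): 375.24 × 5.8947 = 2211.9 N·m

2212 N·m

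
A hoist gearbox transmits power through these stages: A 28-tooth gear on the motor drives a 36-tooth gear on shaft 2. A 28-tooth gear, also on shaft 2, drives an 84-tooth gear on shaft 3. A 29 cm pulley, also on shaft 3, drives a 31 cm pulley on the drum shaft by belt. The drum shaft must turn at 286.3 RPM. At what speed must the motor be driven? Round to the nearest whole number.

Overall ratio R = 1.2857 × 3 × 1.069 = 4.1232.
Required input speed = output speed × R = 286.3 × 4.1232 = 1180.5 RPM.

1180 RPM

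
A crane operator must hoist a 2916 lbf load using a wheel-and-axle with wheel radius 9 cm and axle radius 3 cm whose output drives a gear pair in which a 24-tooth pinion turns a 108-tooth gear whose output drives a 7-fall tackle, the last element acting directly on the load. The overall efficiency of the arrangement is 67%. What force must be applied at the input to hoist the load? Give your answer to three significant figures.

Wheel-and-axle MA = R/r = 9/3 = 3.
Gear pair MA = 108/24 = 4.5.
Block-and-tackle MA = number of supporting rope parts = 7.
Combined ideal MA = 3 × 4.5 × 7 = 94.5.
Actual MA = 94.5 × 0.67 = 63.315.
Effort = load / actual MA = 2916 / 63.315 = 46.055 lbf.

46.1 lbf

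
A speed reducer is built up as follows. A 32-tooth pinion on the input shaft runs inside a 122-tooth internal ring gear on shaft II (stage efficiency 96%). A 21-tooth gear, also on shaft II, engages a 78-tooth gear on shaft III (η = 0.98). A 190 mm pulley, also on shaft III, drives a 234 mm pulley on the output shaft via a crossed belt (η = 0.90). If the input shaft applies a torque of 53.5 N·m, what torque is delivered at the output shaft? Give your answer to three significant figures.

After the internal gear (122/32): 53.5 × 3.8125 × 0.96 = 195.81 N·m
After the gear mesh (78/21): 195.81 × 3.7143 × 0.98 = 712.75 N·m
After the belt (234/190): 712.75 × 1.2316 × 0.90 = 790.03 N·m

790 N·m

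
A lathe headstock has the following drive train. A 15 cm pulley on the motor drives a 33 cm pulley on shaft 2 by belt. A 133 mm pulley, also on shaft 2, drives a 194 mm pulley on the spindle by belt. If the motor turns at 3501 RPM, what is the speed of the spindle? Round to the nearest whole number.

the motor → shaft 2 (belt, 33/15): 3501 ÷ 2.2 = 1591.4 RPM
shaft 2 → the spindle (belt, 194/133): 1591.4 ÷ 1.4586 = 1091 RPM

1091 RPM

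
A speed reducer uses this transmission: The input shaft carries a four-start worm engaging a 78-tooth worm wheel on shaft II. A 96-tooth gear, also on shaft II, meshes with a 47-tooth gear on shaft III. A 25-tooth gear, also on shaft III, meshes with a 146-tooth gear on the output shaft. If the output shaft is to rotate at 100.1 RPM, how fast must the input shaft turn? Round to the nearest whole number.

Overall ratio R = 19.5 × 0.48958 × 5.84 = 55.754.
Required input speed = output speed × R = 100.1 × 55.754 = 5581 RPM.

5581 RPM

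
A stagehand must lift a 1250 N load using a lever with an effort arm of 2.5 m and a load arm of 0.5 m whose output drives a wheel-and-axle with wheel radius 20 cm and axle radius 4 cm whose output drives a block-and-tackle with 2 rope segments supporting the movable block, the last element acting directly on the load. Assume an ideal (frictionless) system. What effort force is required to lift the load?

25 N

Lever MA = effort arm / load arm = 2.5/0.5 = 5.
Wheel-and-axle MA = R/r = 20/4 = 5.
Block-and-tackle MA = number of supporting rope parts = 2.
Combined ideal MA = 5 × 5 × 2 = 50.
Effort = load / MA = 1250 / 50 = 25 N.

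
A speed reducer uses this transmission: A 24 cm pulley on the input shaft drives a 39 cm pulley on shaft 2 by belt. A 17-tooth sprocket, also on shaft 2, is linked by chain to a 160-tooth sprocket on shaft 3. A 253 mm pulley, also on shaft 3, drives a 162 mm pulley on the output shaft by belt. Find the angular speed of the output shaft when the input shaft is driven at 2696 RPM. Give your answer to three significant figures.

275 RPM

the input shaft → shaft 2 (belt, 39/24): 2696 ÷ 1.625 = 1659.1 RPM
shaft 2 → shaft 3 (chain, 160/17): 1659.1 ÷ 9.4118 = 176.28 RPM
shaft 3 → the output shaft (belt, 162/253): 176.28 ÷ 0.64032 = 275.3 RPM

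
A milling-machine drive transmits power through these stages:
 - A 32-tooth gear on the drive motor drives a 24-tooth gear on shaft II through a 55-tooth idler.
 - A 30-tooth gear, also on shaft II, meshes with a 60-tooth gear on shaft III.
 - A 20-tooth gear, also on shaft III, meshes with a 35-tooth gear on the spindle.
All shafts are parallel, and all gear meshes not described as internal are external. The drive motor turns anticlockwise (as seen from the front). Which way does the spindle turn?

the drive motor → shaft II: driver → idler → driven is 2 external meshes, 2 reversals → CCW.
shaft II → shaft III: external mesh, 1 reversal → CW.
shaft III → the spindle: external mesh, 1 reversal → CCW.
4 reversals in total — an even number — so the spindle turns the same way as the drive motor.

anticlockwise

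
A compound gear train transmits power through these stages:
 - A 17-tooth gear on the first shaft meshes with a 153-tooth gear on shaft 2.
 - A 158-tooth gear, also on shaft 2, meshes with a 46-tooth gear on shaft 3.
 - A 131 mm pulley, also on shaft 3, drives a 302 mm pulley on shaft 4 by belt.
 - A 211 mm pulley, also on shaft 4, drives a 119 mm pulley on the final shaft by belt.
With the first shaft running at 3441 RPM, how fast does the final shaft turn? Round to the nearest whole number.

gear mesh 153/17 = 9 → 3441/9 = 382.33 RPM
gear mesh 46/158 = 0.29114 → 382.33/0.29114 = 1313.2 RPM
belt 302/131 = 2.3053 → 1313.2/2.3053 = 569.65 RPM
belt 119/211 = 0.56398 → 569.65/0.56398 = 1010 RPM

1010 RPM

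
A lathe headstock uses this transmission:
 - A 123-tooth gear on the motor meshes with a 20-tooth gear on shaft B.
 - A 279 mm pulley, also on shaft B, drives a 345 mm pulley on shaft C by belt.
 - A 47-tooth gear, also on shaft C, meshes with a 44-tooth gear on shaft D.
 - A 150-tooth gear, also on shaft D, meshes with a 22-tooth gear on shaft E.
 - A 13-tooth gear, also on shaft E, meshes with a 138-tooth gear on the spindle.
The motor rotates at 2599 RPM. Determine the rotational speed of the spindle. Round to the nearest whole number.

8868 RPM

the motor → shaft B (gear mesh, 20/123): 2599 ÷ 0.1626 = 15984 RPM
shaft B → shaft C (belt, 345/279): 15984 ÷ 1.2366 = 12926 RPM
shaft C → shaft D (gear mesh, 44/47): 12926 ÷ 0.93617 = 13807 RPM
shaft D → shaft E (gear mesh, 22/150): 13807 ÷ 0.14667 = 94141 RPM
shaft E → the spindle (gear mesh, 138/13): 94141 ÷ 10.615 = 8868.4 RPM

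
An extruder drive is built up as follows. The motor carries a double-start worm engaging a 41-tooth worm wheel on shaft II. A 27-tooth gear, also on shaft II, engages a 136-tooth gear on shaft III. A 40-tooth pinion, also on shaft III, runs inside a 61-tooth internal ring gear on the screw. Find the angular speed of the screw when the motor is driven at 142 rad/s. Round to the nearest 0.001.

0.902 rad/s

worm 41/2 = 20.5 → 142/20.5 = 6.9268 rad/s
gear mesh 136/27 = 5.037 → 6.9268/5.037 = 1.3752 rad/s
internal gear 61/40 = 1.525 → 1.3752/1.525 = 0.90176 rad/s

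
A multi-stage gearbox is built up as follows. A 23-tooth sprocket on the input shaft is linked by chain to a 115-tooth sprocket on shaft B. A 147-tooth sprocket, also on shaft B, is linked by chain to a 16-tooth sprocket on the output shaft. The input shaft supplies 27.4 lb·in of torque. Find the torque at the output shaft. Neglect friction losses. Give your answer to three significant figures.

14.9 lb·in

Chain: ratio = 115/23 = 5; torque at shaft B = 27.4 × 5 = 137 lb·in.
Chain: ratio = 16/147 = 0.10884; torque at the output shaft = 137 × 0.10884 = 14.912 lb·in.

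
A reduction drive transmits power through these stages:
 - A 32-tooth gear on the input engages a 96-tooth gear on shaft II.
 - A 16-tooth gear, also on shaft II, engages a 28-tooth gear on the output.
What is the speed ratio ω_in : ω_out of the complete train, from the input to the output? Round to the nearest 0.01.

5.25

Each stage contributes driven/driver: gear mesh 96/32 = 3, gear mesh 28/16 = 1.75.
Overall: 3 × 1.75 = 5.25.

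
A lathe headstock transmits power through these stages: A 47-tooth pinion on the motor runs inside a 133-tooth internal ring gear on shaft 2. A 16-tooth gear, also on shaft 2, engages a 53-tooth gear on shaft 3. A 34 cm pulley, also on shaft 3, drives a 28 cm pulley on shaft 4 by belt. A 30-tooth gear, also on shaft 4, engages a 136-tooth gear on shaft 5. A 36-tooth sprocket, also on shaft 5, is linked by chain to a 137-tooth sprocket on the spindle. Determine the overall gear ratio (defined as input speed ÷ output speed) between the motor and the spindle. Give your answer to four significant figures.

Each stage contributes driven/driver: internal gear 133/47 = 2.8298, gear mesh 53/16 = 3.3125, belt 28/34 = 0.82353, gear mesh 136/30 = 4.5333, chain 137/36 = 3.8056.
Overall: 2.8298 × 3.3125 × 0.82353 × 4.5333 × 3.8056 = 133.18.

133.2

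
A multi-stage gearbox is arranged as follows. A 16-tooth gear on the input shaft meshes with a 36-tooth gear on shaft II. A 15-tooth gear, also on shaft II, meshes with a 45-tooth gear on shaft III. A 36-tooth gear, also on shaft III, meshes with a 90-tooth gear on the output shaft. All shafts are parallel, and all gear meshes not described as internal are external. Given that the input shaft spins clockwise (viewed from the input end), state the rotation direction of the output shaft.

counterclockwise

the input shaft → shaft II: external mesh, 1 reversal → CCW.
shaft II → shaft III: external mesh, 1 reversal → CW.
shaft III → the output shaft: external mesh, 1 reversal → CCW.
3 reversals in total — an odd number — so the output shaft turns opposite to the input shaft.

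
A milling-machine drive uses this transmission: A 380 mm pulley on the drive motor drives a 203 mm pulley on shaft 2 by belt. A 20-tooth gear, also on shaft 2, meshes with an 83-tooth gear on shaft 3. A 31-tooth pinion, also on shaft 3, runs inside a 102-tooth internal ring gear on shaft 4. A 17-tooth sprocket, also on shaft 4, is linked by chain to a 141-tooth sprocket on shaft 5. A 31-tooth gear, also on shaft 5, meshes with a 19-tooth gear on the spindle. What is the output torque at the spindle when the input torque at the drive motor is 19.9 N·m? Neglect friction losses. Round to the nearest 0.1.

737.9 N·m

Belt: ratio = 203/380 = 0.53421; torque at shaft 2 = 19.9 × 0.53421 = 10.631 N·m.
Gear mesh: ratio = 83/20 = 4.15; torque at shaft 3 = 10.631 × 4.15 = 44.118 N·m.
Internal gear: ratio = 102/31 = 3.2903; torque at shaft 4 = 44.118 × 3.2903 = 145.16 N·m.
Chain: ratio = 141/17 = 8.2941; torque at shaft 5 = 145.16 × 8.2941 = 1204 N·m.
Gear mesh: ratio = 19/31 = 0.6129; torque at the spindle = 1204 × 0.6129 = 737.93 N·m.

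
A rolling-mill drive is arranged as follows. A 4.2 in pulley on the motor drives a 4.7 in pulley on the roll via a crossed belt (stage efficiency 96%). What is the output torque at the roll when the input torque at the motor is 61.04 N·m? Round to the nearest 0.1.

Belt: ratio = 4.7/4.2 = 1.119; torque at the roll = 61.04 × 1.119 × 0.96 = 65.574 N·m.

65.6 N·m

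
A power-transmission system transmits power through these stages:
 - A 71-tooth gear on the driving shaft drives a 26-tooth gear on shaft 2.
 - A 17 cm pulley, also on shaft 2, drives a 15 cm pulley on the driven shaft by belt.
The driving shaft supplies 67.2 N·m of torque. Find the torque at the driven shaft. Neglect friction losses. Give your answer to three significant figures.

21.7 N·m

gear mesh 26/71 = 0.3662 → τ = 67.2·0.3662 = 24.608 N·m
belt 15/17 = 0.88235 → τ = 24.608·0.88235 = 21.713 N·m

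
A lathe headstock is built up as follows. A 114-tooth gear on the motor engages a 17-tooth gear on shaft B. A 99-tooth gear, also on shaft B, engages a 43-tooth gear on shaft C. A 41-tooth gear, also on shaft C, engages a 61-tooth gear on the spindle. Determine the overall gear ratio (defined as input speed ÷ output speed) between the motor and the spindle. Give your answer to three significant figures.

0.0964

Each stage contributes driven/driver: gear mesh 17/114 = 0.14912, gear mesh 43/99 = 0.43434, gear mesh 61/41 = 1.4878.
Overall: 0.14912 × 0.43434 × 1.4878 = 0.096366.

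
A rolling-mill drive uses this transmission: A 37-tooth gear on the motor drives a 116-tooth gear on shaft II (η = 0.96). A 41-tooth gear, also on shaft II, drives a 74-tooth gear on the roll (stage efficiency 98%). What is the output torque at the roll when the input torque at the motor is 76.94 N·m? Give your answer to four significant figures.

409.6 N·m

gear mesh 116/37 = 3.1351 → τ = 76.94·3.1351·0.96 = 231.57 N·m
gear mesh 74/41 = 1.8049 → τ = 231.57·1.8049·0.98 = 409.59 N·m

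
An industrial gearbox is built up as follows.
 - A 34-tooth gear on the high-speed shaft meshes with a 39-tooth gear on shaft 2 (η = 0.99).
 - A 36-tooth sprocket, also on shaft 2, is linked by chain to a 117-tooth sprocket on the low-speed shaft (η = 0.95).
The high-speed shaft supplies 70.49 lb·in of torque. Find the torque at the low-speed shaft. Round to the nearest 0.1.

gear mesh 39/34 = 1.1471 → τ = 70.49·1.1471·0.99 = 80.048 lb·in
chain 117/36 = 3.25 → τ = 80.048·3.25·0.95 = 247.15 lb·in

247.1 lb·in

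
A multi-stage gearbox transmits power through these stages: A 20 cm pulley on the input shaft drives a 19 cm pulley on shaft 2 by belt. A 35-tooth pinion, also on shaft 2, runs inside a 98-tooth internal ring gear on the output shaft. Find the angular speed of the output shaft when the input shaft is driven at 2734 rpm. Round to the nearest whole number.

1028 rpm

the input shaft → shaft 2 (belt, 19/20): 2734 ÷ 0.95 = 2877.9 rpm
shaft 2 → the output shaft (internal gear, 98/35): 2877.9 ÷ 2.8 = 1027.8 rpm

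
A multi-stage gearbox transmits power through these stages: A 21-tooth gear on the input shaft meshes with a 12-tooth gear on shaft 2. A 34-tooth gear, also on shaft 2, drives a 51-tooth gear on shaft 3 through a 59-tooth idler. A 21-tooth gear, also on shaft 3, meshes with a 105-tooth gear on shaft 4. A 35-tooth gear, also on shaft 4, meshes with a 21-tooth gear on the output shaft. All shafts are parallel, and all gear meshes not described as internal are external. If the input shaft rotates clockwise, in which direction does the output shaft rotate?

the input shaft → shaft 2: external mesh, 1 reversal → CCW.
shaft 2 → shaft 3: driver → idler → driven is 2 external meshes, 2 reversals → CCW.
shaft 3 → shaft 4: external mesh, 1 reversal → CW.
shaft 4 → the output shaft: external mesh, 1 reversal → CCW.
5 reversals in total — an odd number — so the output shaft turns opposite to the input shaft.

counterclockwise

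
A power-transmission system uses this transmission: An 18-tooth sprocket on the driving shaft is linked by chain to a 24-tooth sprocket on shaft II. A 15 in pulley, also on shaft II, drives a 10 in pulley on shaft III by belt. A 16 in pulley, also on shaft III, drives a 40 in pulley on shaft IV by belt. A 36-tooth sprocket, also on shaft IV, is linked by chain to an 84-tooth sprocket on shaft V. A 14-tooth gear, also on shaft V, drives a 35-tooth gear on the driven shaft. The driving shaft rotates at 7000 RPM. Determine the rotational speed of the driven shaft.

540 RPM

Chain: ratio = 24/18 = 1.3333, so shaft II turns at 7000 / 1.3333 = 5250 RPM.
Belt: ratio = 10/15 = 0.66667, so shaft III turns at 5250 / 0.66667 = 7875 RPM.
Belt: ratio = 40/16 = 2.5, so shaft IV turns at 7875 / 2.5 = 3150 RPM.
Chain: ratio = 84/36 = 2.3333, so shaft V turns at 3150 / 2.3333 = 1350 RPM.
Gear mesh: ratio = 35/14 = 2.5, so the driven shaft turns at 1350 / 2.5 = 540 RPM.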